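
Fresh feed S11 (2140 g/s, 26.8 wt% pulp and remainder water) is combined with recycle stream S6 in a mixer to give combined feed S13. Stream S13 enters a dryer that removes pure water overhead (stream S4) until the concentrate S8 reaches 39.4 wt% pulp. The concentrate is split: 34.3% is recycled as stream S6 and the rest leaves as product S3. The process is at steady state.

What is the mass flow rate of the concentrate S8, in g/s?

2216 g/s

Overall pulp balance (none leaves overhead): pulp in fresh feed = pulp in product, i.e. 2140×0.268 = (1−0.343)·S8·0.394.
S8 = 573.52/(0.394×0.657) = 2215.6 g/s.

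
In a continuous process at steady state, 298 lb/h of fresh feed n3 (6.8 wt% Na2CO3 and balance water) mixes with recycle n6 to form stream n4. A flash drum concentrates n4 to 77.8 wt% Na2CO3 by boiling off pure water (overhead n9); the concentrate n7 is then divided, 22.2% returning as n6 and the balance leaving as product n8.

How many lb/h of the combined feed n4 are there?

Overall Na2CO3 balance (none leaves overhead): Na2CO3 in fresh feed = Na2CO3 in product, i.e. 298×0.068 = (1−0.222)·n7·0.778.
n7 = 20.264/(0.778×0.778) = 33.478 lb/h.
Recycle n6 = 0.222×33.478 = 7.4322 lb/h.
Combined feed n4 = 298 + 7.4322 = 305.43 lb/h.

305.4 lb/h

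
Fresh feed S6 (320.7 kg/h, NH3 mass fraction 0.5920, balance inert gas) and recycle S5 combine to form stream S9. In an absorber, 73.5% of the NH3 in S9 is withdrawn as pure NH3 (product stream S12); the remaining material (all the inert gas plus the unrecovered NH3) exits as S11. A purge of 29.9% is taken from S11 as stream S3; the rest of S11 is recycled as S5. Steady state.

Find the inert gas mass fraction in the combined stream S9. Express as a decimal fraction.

0.6524

inert gas enters only via S6 and leaves only via the purge: 320.7×0.408 = 0.299×(inert gas in S11), and the absorber passes all inert gas, so inert gas in S9 = inert gas in S11 = 437.61 kg/h.
NH3 in S9: m_A = 320.7×0.592 + (1−0.299)·(1−0.735)·m_A, so m_A = 189.85/0.8142 = 233.17 kg/h.
S9 = 233.17 + 437.61 = 670.78 kg/h.
inert gas fraction in S9 = 437.61/670.78 = 0.6524.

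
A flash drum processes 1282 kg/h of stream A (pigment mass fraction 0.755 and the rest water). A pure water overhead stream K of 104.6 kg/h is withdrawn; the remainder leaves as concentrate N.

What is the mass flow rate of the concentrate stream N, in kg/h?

Concentrate = 1282 − 104.6 = 1177.4 kg/h.

1177 kg/h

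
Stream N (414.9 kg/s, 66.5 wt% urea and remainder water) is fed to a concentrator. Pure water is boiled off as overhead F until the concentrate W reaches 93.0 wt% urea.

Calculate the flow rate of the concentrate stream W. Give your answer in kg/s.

296.7 kg/s

urea is conserved: 414.9×0.665 = 275.91 kg/s all reports to the concentrate.
Concentrate = 275.91/(target fraction) = 296.68 kg/s.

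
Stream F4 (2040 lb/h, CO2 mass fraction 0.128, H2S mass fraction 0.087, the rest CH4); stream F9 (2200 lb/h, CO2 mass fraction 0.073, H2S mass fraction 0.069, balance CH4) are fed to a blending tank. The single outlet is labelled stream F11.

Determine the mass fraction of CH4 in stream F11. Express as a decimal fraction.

Total flow out = 2040 + 2200 = 4240 lb/h.
CH4 in = 2040×0.785 + 2200×0.858 = 3489 lb/h.
CH4 mass fraction in F11 = 3489/4240 = 0.823.

0.823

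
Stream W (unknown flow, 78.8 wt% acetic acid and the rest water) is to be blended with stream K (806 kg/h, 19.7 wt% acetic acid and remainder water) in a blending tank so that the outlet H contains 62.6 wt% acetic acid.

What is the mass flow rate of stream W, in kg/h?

2134 kg/h

Let W be the unknown flow. Total out = 806 + W.
acetic acid balance: 158.78 + 0.788·W = 0.626·(806 + W)
(0.788 − 0.626)·W = 0.626×806 − 158.78 = 345.77
W = 345.77 / 0.162 = 2134.4 kg/h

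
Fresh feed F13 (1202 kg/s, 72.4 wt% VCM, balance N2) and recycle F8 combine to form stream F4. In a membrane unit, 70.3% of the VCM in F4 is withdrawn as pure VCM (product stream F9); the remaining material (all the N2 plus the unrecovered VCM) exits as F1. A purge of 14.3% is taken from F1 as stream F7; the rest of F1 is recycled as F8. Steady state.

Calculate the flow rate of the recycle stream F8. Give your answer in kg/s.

2285 kg/s

N2 enters only via F13 and leaves only via the purge: 1202×0.276 = 0.143×(N2 in F1), and the membrane unit passes all N2, so N2 in F4 = N2 in F1 = 2319.9 kg/s.
VCM in F4: m_A = 1202×0.724 + (1−0.143)·(1−0.703)·m_A, so m_A = 870.25/0.7455 = 1167.4 kg/s.
F1 = (1−0.703)×1167.4 + 2319.9 = 2666.7 kg/s.
Recycle F8 = (1−0.143)×2666.7 = 2285.3 kg/s.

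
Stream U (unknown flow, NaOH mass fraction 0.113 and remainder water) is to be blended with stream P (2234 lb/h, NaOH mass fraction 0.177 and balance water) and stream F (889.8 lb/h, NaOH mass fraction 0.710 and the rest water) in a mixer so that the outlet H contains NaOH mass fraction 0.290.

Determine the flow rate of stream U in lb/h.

Let U be the unknown flow. Total out = 3123.8 + U.
NaOH balance: 1027.2 + 0.113·U = 0.290·(3123.8 + U)
(0.113 − 0.290)·U = 0.290×3123.8 − 1027.2 = -121.27
U = -121.27 / -0.177 = 685.16 lb/h

685.2 lb/h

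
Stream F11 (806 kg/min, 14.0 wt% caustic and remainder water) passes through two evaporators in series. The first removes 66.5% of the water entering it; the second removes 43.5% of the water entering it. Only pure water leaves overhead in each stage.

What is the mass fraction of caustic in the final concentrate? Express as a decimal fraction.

water in feed = 806×0.860 = 693.16 kg/min.
After stage 1: water left = (1−0.665)×693.16 = 232.21; stream total = 345.05 kg/min.
After stage 2: water left = (1−0.435)×232.21 = 131.2; final concentrate = 244.04 kg/min.
caustic fraction = 112.84/244.04 = 0.462.

0.462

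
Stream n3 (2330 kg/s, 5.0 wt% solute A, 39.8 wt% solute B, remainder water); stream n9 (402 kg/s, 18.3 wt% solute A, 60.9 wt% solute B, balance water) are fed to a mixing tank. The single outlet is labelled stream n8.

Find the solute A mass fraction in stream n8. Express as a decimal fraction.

0.070

Total flow out = 2330 + 402 = 2732 kg/s.
solute A in = 2330×0.050 + 402×0.183 = 190.07 kg/s.
solute A mass fraction in n8 = 190.07/2732 = 0.070.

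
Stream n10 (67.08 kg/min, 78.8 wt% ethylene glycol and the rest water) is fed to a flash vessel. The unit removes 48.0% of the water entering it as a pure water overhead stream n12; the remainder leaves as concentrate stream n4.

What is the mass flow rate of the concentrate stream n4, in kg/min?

60.25 kg/min

water entering = 67.08×0.212 = 14.221 kg/min; overhead removed = 0.480×14.221 = 6.8261 kg/min.
Concentrate = 67.08 − 6.8261 = 60.254 kg/min.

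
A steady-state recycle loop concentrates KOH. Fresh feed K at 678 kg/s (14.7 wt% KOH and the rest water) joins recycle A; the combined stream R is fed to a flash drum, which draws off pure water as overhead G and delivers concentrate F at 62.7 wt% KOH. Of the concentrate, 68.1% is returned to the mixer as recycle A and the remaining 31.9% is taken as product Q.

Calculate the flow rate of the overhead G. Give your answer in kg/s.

519 kg/s

Overall KOH balance (none leaves overhead): KOH in fresh feed = KOH in product, i.e. 678×0.147 = (1−0.681)·F·0.627.
F = 99.666/(0.627×0.319) = 498.3 kg/s.
Recycle A = 0.681×498.3 = 339.34 kg/s.
Combined feed R = 678 + 339.34 = 1017.3 kg/s.
Overhead G = R − F = 1017.3 − 498.3 = 519.04 kg/s.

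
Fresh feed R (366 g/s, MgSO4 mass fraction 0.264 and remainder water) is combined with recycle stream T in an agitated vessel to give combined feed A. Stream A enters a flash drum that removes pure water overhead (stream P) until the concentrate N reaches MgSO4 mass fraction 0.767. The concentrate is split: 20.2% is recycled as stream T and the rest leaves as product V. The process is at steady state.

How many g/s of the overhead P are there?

240 g/s

Overall MgSO4 balance (none leaves overhead): MgSO4 in fresh feed = MgSO4 in product, i.e. 366×0.264 = (1−0.202)·N·0.767.
N = 96.624/(0.767×0.798) = 157.87 g/s.
Recycle T = 0.202×157.87 = 31.889 g/s.
Combined feed A = 366 + 31.889 = 397.89 g/s.
Overhead P = A − N = 397.89 − 157.87 = 240.02 g/s.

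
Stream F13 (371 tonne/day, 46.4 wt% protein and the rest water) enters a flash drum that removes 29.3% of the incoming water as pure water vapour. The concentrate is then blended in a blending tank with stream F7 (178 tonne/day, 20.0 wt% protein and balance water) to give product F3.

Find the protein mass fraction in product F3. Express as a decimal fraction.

Vapour removed = 0.293×0.536×371 = 58.265 tonne/day; concentrate = 312.74 tonne/day.
protein reaching the mixer = 172.14 (from concentrate) + 178×0.200 = 207.74 tonne/day.
Product flow = 312.74 + 178 = 490.74 tonne/day; protein fraction = 0.4233.

0.4233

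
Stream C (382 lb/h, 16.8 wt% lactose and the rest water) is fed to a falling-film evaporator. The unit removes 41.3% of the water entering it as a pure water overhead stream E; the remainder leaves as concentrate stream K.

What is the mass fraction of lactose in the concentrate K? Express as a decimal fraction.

lactose is not removed: 382×0.168 = 64.176 lb/h of lactose enters K.
water entering = 382×0.832 = 317.82 lb/h; overhead removed = 0.413×317.82 = 131.26 lb/h.
Concentrate = 382 − 131.26 = 250.74 lb/h.
Mass fraction = 64.176/250.74 = 0.2559.

0.2559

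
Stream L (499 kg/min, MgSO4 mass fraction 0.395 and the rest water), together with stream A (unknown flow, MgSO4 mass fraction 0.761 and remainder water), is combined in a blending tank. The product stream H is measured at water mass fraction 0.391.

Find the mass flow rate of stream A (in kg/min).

Let A be the unknown flow. Total out = 499 + A.
water balance: 301.89 + 0.239·A = 0.391·(499 + A)
(0.239 − 0.391)·A = 0.391×499 − 301.89 = -106.79
A = -106.79 / -0.152 = 702.54 kg/min

702.5 kg/min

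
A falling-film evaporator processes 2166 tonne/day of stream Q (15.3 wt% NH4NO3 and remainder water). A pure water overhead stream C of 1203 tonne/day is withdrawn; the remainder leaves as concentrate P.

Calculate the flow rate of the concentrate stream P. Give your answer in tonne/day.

963 tonne/day

Concentrate = 2166 − 1203 = 963 tonne/day.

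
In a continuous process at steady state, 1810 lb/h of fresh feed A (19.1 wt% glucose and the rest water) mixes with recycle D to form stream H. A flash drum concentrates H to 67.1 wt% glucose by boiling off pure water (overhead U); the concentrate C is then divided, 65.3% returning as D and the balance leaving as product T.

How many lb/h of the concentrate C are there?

Overall glucose balance (none leaves overhead): glucose in fresh feed = glucose in product, i.e. 1810×0.191 = (1−0.653)·C·0.671.
C = 345.71/(0.671×0.347) = 1484.8 lb/h.

1485 lb/h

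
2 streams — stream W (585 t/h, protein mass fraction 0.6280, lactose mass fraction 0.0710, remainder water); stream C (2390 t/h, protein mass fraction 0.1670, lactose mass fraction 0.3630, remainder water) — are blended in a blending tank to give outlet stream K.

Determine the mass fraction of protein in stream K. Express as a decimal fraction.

Total flow out = 585 + 2390 = 2975 t/h.
protein in = 585×0.628 + 2390×0.167 = 766.51 t/h.
protein mass fraction in K = 766.51/2975 = 0.2577.

0.2577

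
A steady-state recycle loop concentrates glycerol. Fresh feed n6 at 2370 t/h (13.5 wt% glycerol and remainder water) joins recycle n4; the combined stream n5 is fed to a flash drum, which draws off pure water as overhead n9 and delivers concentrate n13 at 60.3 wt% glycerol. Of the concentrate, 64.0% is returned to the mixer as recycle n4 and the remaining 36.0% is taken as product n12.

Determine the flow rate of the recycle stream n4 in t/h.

Overall glycerol balance (none leaves overhead): glycerol in fresh feed = glycerol in product, i.e. 2370×0.135 = (1−0.640)·n13·0.603.
n13 = 319.95/(0.603×0.360) = 1473.9 t/h.
Recycle n4 = 0.640×1473.9 = 943.28 t/h.

943.3 t/h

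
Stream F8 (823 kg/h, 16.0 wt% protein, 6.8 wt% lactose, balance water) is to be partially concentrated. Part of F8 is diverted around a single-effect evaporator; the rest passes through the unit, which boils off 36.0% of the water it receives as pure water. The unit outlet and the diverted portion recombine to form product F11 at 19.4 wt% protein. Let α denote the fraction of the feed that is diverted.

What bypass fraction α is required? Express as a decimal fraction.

All 823×0.160 = 131.68 kg/h of protein reaches F11, so F11 = 131.68/0.194 = 678.76 kg/h and vapour = 144.24 kg/h.
The evaporator receives (1−α)·823 of feed at 0.772 water and removes 0.360 of that water:
0.360×0.772×(1−α)×823 = 144.24
(1−α) = 144.24/228.73 = 0.6306;  α = 0.3694.

0.369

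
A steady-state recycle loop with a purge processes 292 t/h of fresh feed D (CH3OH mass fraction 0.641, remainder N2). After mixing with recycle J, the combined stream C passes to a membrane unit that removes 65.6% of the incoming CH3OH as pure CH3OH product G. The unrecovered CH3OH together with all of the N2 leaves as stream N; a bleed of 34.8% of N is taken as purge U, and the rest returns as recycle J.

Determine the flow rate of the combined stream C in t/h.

542.5 t/h

N2 enters only via D and leaves only via the purge: 292×0.359 = 0.348×(N2 in N), and the membrane unit passes all N2, so N2 in C = N2 in N = 301.23 t/h.
CH3OH in C: m_A = 292×0.641 + (1−0.348)·(1−0.656)·m_A, so m_A = 187.17/0.7757 = 241.29 t/h.
C = 241.29 + 301.23 = 542.52 t/h.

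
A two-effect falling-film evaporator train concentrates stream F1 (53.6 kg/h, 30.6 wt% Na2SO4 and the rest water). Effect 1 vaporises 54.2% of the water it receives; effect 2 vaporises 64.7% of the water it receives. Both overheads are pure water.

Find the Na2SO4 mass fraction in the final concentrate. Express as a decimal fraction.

0.732

water in feed = 53.6×0.694 = 37.198 kg/h.
After stage 1: water left = (1−0.542)×37.198 = 17.037; stream total = 33.438 kg/h.
After stage 2: water left = (1−0.647)×17.037 = 6.014; final concentrate = 22.416 kg/h.
Na2SO4 fraction = 16.402/22.416 = 0.732.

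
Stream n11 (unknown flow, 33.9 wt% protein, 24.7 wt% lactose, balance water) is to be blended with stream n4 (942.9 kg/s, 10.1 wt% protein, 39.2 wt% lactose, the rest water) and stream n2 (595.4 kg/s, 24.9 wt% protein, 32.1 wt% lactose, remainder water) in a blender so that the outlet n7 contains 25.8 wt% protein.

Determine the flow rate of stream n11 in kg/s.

Let n11 be the unknown flow. Total out = 1538.3 + n11.
protein balance: 243.49 + 0.339·n11 = 0.258·(1538.3 + n11)
(0.339 − 0.258)·n11 = 0.258×1538.3 − 243.49 = 153.39
n11 = 153.39 / 0.081 = 1893.8 kg/s

1894 kg/s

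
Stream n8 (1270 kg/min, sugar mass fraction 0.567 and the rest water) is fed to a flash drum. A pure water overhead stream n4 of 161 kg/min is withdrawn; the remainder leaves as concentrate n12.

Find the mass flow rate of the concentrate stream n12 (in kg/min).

1109 kg/min

Concentrate = 1270 − 161 = 1109 kg/min.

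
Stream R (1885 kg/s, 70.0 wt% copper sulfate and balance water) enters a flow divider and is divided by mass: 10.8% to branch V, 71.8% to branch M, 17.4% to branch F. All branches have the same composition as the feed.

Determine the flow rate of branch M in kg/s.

1353 kg/s

Branch M flow = 0.718×1885 = 1353.4 kg/s.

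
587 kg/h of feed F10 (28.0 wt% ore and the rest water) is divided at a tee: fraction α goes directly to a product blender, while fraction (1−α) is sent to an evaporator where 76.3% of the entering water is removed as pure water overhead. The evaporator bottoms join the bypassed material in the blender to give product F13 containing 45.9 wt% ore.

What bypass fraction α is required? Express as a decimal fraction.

0.290

All 587×0.280 = 164.36 kg/h of ore reaches F13, so F13 = 164.36/0.459 = 358.08 kg/h and vapour = 228.92 kg/h.
The evaporator receives (1−α)·587 of feed at 0.720 water and removes 0.763 of that water:
0.763×0.720×(1−α)×587 = 228.92
(1−α) = 228.92/322.47 = 0.7099;  α = 0.2901.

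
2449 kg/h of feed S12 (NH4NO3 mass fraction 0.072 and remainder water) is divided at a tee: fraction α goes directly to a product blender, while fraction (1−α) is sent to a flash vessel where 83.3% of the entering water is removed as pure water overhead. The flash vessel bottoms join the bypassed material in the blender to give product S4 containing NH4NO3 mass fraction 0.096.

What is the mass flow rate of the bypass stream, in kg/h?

All 2449×0.072 = 176.33 kg/h of NH4NO3 reaches S4, so S4 = 176.33/0.096 = 1836.7 kg/h and vapour = 612.25 kg/h.
The evaporator receives (1−α)·2449 of feed at 0.928 water and removes 0.833 of that water:
0.833×0.928×(1−α)×2449 = 612.25
(1−α) = 612.25/1893.1 = 0.3234;  α = 0.6766.
Bypass flow = 0.6766×2449 = 1657 kg/h.

1657 kg/h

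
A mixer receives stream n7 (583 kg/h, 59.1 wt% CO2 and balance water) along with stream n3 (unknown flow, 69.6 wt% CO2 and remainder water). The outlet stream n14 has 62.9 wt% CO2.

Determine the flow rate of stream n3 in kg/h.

330.7 kg/h

Let n3 be the unknown flow. Total out = 583 + n3.
CO2 balance: 344.55 + 0.696·n3 = 0.629·(583 + n3)
(0.696 − 0.629)·n3 = 0.629×583 − 344.55 = 22.154
n3 = 22.154 / 0.067 = 330.66 kg/h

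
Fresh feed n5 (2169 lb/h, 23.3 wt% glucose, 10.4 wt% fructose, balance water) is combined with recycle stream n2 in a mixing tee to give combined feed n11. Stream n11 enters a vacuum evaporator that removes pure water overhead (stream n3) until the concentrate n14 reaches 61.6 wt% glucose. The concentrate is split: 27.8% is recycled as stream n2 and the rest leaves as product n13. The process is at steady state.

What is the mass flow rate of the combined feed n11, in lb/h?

2485 lb/h

Overall glucose balance (none leaves overhead): glucose in fresh feed = glucose in product, i.e. 2169×0.233 = (1−0.278)·n14·0.616.
n14 = 505.38/(0.616×0.722) = 1136.3 lb/h.
Recycle n2 = 0.278×1136.3 = 315.89 lb/h.
Combined feed n11 = 2169 + 315.89 = 2484.9 lb/h.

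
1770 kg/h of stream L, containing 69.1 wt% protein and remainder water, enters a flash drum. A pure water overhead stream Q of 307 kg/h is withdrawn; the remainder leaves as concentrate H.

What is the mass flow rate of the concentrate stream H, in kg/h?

Concentrate = 1770 − 307 = 1463 kg/h.

1463 kg/h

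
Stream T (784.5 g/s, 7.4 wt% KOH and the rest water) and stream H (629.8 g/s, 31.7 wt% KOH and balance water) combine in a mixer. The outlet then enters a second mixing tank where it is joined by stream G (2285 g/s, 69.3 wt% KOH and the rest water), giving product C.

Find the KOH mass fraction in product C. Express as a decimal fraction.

Overall, product flow = 3699.3 g/s.
KOH in = 784.5×0.074 + 629.8×0.317 + 2285×0.693 = 1841.2 g/s.
KOH fraction in C = 0.4977.

0.4977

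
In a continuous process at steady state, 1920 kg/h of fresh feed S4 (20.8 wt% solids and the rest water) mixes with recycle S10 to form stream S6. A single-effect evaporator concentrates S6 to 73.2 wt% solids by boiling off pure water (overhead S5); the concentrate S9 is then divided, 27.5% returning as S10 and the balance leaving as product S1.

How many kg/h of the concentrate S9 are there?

752.5 kg/h

Overall solids balance (none leaves overhead): solids in fresh feed = solids in product, i.e. 1920×0.208 = (1−0.275)·S9·0.732.
S9 = 399.36/(0.732×0.725) = 752.52 kg/h.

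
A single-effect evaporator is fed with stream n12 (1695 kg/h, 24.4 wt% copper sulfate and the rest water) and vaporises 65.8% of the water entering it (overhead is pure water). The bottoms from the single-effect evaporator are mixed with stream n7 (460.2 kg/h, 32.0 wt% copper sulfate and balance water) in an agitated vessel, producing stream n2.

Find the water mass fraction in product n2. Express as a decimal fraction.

0.5725

Vapour removed = 0.658×0.756×1695 = 843.17 kg/h; concentrate = 851.83 kg/h.
water reaching the mixer = 438.25 (from concentrate) + 460.2×0.680 = 751.18 kg/h.
Product flow = 851.83 + 460.2 = 1312 kg/h; water fraction = 0.5725.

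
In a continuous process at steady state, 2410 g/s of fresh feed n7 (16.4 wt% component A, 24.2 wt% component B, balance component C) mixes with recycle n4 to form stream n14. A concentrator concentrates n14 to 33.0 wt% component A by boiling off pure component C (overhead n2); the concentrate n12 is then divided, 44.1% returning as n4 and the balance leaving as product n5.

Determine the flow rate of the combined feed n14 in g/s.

3355 g/s

Overall component A balance (none leaves overhead): component A in fresh feed = component A in product, i.e. 2410×0.164 = (1−0.441)·n12·0.330.
n12 = 395.24/(0.330×0.559) = 2142.6 g/s.
Recycle n4 = 0.441×2142.6 = 944.87 g/s.
Combined feed n14 = 2410 + 944.87 = 3354.9 g/s.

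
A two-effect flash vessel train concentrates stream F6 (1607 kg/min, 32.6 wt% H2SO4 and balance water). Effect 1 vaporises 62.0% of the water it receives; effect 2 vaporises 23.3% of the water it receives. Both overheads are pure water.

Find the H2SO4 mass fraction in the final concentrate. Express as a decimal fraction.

water in feed = 1607×0.674 = 1083.1 kg/min.
After stage 1: water left = (1−0.620)×1083.1 = 411.58; stream total = 935.47 kg/min.
After stage 2: water left = (1−0.233)×411.58 = 315.69; final concentrate = 839.57 kg/min.
H2SO4 fraction = 523.88/839.57 = 0.624.

0.624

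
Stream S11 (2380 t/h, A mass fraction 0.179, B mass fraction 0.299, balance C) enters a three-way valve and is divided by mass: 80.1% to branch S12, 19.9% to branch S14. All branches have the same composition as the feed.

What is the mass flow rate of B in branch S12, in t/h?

570 t/h

Branch S12 total = 0.801×2380 = 1906.4 t/h.
B in S12 = 0.299×1906.4 = 570.01 t/h.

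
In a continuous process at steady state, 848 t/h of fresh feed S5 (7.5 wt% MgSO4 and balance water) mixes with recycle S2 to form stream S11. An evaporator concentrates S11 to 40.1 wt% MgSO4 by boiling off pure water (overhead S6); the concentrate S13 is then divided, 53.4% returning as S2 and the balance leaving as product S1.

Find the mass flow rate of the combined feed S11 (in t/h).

1030 t/h

Overall MgSO4 balance (none leaves overhead): MgSO4 in fresh feed = MgSO4 in product, i.e. 848×0.075 = (1−0.534)·S13·0.401.
S13 = 63.6/(0.401×0.466) = 340.35 t/h.
Recycle S2 = 0.534×340.35 = 181.75 t/h.
Combined feed S11 = 848 + 181.75 = 1029.7 t/h.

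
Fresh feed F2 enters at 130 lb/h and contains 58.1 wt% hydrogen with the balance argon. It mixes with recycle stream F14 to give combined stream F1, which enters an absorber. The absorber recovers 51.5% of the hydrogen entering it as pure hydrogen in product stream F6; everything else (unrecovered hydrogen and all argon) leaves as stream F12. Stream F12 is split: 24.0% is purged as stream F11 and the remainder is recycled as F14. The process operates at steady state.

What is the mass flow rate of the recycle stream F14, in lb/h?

216.6 lb/h

argon enters only via F2 and leaves only via the purge: 130×0.419 = 0.240×(argon in F12), and the absorber passes all argon, so argon in F1 = argon in F12 = 226.96 lb/h.
hydrogen in F1: m_A = 130×0.581 + (1−0.240)·(1−0.515)·m_A, so m_A = 75.53/0.6314 = 119.62 lb/h.
F12 = (1−0.515)×119.62 + 226.96 = 284.98 lb/h.
Recycle F14 = (1−0.240)×284.98 = 216.58 lb/h.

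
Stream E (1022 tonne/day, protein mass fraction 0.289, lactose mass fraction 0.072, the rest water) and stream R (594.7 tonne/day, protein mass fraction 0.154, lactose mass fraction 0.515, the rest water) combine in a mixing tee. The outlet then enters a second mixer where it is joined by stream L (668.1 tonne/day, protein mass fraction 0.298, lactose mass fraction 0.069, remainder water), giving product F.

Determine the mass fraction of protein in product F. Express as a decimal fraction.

Overall, product flow = 2284.8 tonne/day.
protein in = 1022×0.289 + 594.7×0.154 + 668.1×0.298 = 586.04 tonne/day.
protein fraction in F = 0.256.

0.256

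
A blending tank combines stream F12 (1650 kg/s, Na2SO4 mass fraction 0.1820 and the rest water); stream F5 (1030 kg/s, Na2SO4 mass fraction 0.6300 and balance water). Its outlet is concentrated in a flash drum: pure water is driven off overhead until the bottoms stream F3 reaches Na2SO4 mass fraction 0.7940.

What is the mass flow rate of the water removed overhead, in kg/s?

Na2SO4 entering = 1650×0.182 + 1030×0.630 = 949.2 kg/s.
All Na2SO4 reports to F3, so F3 = 949.2/0.794 = 1195.5 kg/s.
Total feed = 2680 kg/s; overhead = 2680 − 1195.5 = 1484.5 kg/s.

1485 kg/s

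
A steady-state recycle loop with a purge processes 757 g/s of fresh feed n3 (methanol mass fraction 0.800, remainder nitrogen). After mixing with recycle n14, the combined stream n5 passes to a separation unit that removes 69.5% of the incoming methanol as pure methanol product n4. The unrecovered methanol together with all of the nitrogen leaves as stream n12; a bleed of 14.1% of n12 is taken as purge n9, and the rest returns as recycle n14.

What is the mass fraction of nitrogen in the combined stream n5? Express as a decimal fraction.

0.567

nitrogen enters only via n3 and leaves only via the purge: 757×0.200 = 0.141×(nitrogen in n12), and the separation unit passes all nitrogen, so nitrogen in n5 = nitrogen in n12 = 1073.8 g/s.
methanol in n5: m_A = 757×0.800 + (1−0.141)·(1−0.695)·m_A, so m_A = 605.6/0.7380 = 820.59 g/s.
n5 = 820.59 + 1073.8 = 1894.3 g/s.
nitrogen fraction in n5 = 1073.8/1894.3 = 0.567.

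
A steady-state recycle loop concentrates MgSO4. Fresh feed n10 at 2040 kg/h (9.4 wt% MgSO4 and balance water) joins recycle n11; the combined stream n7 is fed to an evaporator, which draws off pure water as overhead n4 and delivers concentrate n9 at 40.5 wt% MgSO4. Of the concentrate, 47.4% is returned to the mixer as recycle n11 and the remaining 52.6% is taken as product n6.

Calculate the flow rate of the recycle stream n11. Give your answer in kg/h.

426.7 kg/h

Overall MgSO4 balance (none leaves overhead): MgSO4 in fresh feed = MgSO4 in product, i.e. 2040×0.094 = (1−0.474)·n9·0.405.
n9 = 191.76/(0.405×0.526) = 900.15 kg/h.
Recycle n11 = 0.474×900.15 = 426.67 kg/h.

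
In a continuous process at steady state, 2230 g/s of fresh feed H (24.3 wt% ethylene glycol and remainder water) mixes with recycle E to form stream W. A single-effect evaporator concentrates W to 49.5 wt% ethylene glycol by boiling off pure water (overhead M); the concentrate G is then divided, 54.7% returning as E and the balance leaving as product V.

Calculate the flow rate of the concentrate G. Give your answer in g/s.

2417 g/s

Overall ethylene glycol balance (none leaves overhead): ethylene glycol in fresh feed = ethylene glycol in product, i.e. 2230×0.243 = (1−0.547)·G·0.495.
G = 541.89/(0.495×0.453) = 2416.6 g/s.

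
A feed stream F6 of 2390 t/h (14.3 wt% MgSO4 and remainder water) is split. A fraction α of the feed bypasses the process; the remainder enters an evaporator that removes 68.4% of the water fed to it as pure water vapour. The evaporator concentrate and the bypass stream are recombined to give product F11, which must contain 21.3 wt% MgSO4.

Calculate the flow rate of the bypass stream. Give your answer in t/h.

1050 t/h

All 2390×0.143 = 341.77 t/h of MgSO4 reaches F11, so F11 = 341.77/0.213 = 1604.6 t/h and vapour = 785.45 t/h.
The evaporator receives (1−α)·2390 of feed at 0.857 water and removes 0.684 of that water:
0.684×0.857×(1−α)×2390 = 785.45
(1−α) = 785.45/1401 = 0.5606;  α = 0.4394.
Bypass flow = 0.4394×2390 = 1050.1 t/h.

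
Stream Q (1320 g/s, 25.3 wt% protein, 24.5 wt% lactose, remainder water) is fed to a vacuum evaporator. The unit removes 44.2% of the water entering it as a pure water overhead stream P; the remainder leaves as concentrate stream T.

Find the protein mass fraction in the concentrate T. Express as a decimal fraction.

protein is not removed: 1320×0.253 = 333.96 g/s of protein enters T.
water entering = 1320×0.502 = 662.64 g/s; overhead removed = 0.442×662.64 = 292.89 g/s.
Concentrate = 1320 − 292.89 = 1027.1 g/s.
Mass fraction = 333.96/1027.1 = 0.325.

0.325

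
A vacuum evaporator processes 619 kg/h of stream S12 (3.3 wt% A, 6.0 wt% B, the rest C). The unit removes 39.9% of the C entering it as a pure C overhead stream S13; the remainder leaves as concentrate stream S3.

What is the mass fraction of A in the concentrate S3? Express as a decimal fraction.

0.052

A is not removed: 619×0.033 = 20.427 kg/h of A enters S3.
C entering = 619×0.907 = 561.43 kg/h; overhead removed = 0.399×561.43 = 224.01 kg/h.
Concentrate = 619 − 224.01 = 394.99 kg/h.
Mass fraction = 20.427/394.99 = 0.052.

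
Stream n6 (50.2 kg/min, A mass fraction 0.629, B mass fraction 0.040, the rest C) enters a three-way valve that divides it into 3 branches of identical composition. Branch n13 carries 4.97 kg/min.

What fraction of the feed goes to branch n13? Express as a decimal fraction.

0.099

Fraction to n13 = 4.97/50.2 = 0.0990.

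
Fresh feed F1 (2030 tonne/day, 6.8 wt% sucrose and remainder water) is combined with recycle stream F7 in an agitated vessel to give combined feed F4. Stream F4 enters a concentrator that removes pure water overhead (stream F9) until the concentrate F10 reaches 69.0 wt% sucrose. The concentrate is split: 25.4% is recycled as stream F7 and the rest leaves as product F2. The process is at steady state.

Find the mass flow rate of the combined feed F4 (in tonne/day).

Overall sucrose balance (none leaves overhead): sucrose in fresh feed = sucrose in product, i.e. 2030×0.068 = (1−0.254)·F10·0.690.
F10 = 138.04/(0.690×0.746) = 268.17 tonne/day.
Recycle F7 = 0.254×268.17 = 68.116 tonne/day.
Combined feed F4 = 2030 + 68.116 = 2098.1 tonne/day.

2098 tonne/day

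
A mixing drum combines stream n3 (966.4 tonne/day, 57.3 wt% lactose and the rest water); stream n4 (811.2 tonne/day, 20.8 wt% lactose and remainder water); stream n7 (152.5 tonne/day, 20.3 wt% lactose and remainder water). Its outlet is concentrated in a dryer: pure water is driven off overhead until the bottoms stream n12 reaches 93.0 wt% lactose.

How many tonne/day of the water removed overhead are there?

lactose entering = 966.4×0.573 + 811.2×0.208 + 152.5×0.203 = 753.43 tonne/day.
All lactose reports to n12, so n12 = 753.43/0.930 = 810.14 tonne/day.
Total feed = 1930.1 tonne/day; overhead = 1930.1 − 810.14 = 1120 tonne/day.

1120 tonne/day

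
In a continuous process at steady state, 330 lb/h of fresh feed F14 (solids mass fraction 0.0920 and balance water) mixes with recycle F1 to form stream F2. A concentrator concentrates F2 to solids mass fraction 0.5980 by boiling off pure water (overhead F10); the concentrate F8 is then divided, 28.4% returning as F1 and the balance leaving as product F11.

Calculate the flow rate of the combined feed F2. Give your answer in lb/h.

Overall solids balance (none leaves overhead): solids in fresh feed = solids in product, i.e. 330×0.092 = (1−0.284)·F8·0.598.
F8 = 30.36/(0.598×0.716) = 70.907 lb/h.
Recycle F1 = 0.284×70.907 = 20.138 lb/h.
Combined feed F2 = 330 + 20.138 = 350.14 lb/h.

350.1 lb/h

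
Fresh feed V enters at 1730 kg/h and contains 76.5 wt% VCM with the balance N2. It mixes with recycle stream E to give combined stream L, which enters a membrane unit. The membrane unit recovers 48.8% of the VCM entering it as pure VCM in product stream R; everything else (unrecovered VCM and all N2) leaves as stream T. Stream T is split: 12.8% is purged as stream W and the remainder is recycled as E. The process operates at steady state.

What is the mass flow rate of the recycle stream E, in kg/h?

N2 enters only via V and leaves only via the purge: 1730×0.235 = 0.128×(N2 in T), and the membrane unit passes all N2, so N2 in L = N2 in T = 3176.2 kg/h.
VCM in L: m_A = 1730×0.765 + (1−0.128)·(1−0.488)·m_A, so m_A = 1323.5/0.5535 = 2390.9 kg/h.
T = (1−0.488)×2390.9 + 3176.2 = 4400.3 kg/h.
Recycle E = (1−0.128)×4400.3 = 3837.1 kg/h.

3837 kg/h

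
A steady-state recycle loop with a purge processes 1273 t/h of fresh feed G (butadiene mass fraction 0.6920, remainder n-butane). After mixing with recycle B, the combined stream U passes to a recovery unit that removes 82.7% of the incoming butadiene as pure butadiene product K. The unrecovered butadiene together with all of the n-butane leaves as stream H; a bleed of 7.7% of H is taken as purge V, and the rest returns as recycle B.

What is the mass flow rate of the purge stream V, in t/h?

n-butane enters only via G and leaves only via the purge: 1273×0.308 = 0.077×(n-butane in H), and the recovery unit passes all n-butane, so n-butane in U = n-butane in H = 5092 t/h.
butadiene in U: m_A = 1273×0.692 + (1−0.077)·(1−0.827)·m_A, so m_A = 880.92/0.8403 = 1048.3 t/h.
H = (1−0.827)×1048.3 + 5092 = 5273.4 t/h.
Purge V = 0.077×5273.4 = 406.05 t/h.

406 t/h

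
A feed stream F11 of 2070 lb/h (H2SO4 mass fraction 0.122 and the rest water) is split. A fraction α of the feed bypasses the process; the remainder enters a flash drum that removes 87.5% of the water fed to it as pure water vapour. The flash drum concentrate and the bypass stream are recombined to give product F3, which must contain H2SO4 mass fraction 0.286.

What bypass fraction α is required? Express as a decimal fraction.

All 2070×0.122 = 252.54 lb/h of H2SO4 reaches F3, so F3 = 252.54/0.286 = 883.01 lb/h and vapour = 1187 lb/h.
The evaporator receives (1−α)·2070 of feed at 0.878 water and removes 0.875 of that water:
0.875×0.878×(1−α)×2070 = 1187
(1−α) = 1187/1590.3 = 0.7464;  α = 0.2536.

0.254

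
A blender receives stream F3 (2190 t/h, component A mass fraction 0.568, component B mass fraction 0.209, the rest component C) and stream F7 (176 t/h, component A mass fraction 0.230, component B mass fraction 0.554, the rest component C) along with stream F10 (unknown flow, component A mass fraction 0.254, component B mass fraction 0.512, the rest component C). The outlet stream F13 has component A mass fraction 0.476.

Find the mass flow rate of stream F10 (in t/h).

Let F10 be the unknown flow. Total out = 2366 + F10.
component A balance: 1284.4 + 0.254·F10 = 0.476·(2366 + F10)
(0.254 − 0.476)·F10 = 0.476×2366 − 1284.4 = -158.18
F10 = -158.18 / -0.222 = 712.54 t/h

712.5 t/h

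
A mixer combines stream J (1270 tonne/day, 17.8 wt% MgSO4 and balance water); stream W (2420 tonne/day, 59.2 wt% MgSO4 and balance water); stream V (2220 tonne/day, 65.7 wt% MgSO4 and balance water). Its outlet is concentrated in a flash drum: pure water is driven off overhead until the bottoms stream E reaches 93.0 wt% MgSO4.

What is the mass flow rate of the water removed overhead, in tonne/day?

MgSO4 entering = 1270×0.178 + 2420×0.592 + 2220×0.657 = 3117.2 tonne/day.
All MgSO4 reports to E, so E = 3117.2/0.930 = 3351.9 tonne/day.
Total feed = 5910 tonne/day; overhead = 5910 − 3351.9 = 2558.1 tonne/day.

2558 tonne/day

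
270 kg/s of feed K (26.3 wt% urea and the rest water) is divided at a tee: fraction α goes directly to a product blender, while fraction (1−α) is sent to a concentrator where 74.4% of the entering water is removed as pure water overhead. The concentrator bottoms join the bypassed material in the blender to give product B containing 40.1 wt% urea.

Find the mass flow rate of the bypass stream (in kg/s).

All 270×0.263 = 71.01 kg/s of urea reaches B, so B = 71.01/0.401 = 177.08 kg/s and vapour = 92.918 kg/s.
The evaporator receives (1−α)·270 of feed at 0.737 water and removes 0.744 of that water:
0.744×0.737×(1−α)×270 = 92.918
(1−α) = 92.918/148.05 = 0.6276;  α = 0.3724.
Bypass flow = 0.3724×270 = 100.54 kg/s.

100.5 kg/s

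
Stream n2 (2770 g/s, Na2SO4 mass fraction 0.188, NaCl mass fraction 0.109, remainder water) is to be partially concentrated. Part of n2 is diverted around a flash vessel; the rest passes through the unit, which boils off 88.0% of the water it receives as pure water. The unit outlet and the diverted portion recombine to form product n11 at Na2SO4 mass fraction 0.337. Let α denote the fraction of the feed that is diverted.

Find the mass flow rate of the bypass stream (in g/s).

All 2770×0.188 = 520.76 g/s of Na2SO4 reaches n11, so n11 = 520.76/0.337 = 1545.3 g/s and vapour = 1224.7 g/s.
The evaporator receives (1−α)·2770 of feed at 0.703 water and removes 0.880 of that water:
0.880×0.703×(1−α)×2770 = 1224.7
(1−α) = 1224.7/1713.6 = 0.7147;  α = 0.2853.
Bypass flow = 0.2853×2770 = 790.31 g/s.

790.3 g/s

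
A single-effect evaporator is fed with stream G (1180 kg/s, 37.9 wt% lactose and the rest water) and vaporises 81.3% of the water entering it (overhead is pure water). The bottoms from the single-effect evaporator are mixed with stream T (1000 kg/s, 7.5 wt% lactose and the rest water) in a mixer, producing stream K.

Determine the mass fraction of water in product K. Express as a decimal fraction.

0.670

Vapour removed = 0.813×0.621×1180 = 595.75 kg/s; concentrate = 584.25 kg/s.
water reaching the mixer = 137.03 (from concentrate) + 1000×0.925 = 1062 kg/s.
Product flow = 584.25 + 1000 = 1584.2 kg/s; water fraction = 0.670.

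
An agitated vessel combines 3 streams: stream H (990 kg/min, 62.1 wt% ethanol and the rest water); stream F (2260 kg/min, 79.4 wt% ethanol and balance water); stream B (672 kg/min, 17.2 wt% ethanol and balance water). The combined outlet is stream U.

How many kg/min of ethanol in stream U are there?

ethanol out = ethanol in = 990×0.621 + 2260×0.794 + 672×0.172 = 2524.8 kg/min.

2525 kg/min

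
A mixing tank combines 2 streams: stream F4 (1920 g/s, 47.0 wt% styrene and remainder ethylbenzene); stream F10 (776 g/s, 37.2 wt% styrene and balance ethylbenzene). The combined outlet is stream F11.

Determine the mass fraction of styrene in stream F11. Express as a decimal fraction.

0.442

Total flow out = 1920 + 776 = 2696 g/s.
styrene in = 1920×0.470 + 776×0.372 = 1191.1 g/s.
styrene mass fraction in F11 = 1191.1/2696 = 0.442.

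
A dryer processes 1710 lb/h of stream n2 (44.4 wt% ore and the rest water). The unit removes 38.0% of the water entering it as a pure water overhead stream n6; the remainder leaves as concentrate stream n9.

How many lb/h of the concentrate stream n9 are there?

water entering = 1710×0.556 = 950.76 lb/h; overhead removed = 0.380×950.76 = 361.29 lb/h.
Concentrate = 1710 − 361.29 = 1348.7 lb/h.

1349 lb/h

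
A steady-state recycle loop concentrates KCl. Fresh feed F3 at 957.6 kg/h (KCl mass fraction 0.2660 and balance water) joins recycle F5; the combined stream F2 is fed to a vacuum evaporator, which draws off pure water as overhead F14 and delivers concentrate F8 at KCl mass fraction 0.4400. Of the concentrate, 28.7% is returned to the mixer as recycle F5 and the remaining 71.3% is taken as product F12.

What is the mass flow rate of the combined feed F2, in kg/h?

Overall KCl balance (none leaves overhead): KCl in fresh feed = KCl in product, i.e. 957.6×0.266 = (1−0.287)·F8·0.440.
F8 = 254.72/(0.440×0.713) = 811.94 kg/h.
Recycle F5 = 0.287×811.94 = 233.03 kg/h.
Combined feed F2 = 957.6 + 233.03 = 1190.6 kg/h.

1191 kg/h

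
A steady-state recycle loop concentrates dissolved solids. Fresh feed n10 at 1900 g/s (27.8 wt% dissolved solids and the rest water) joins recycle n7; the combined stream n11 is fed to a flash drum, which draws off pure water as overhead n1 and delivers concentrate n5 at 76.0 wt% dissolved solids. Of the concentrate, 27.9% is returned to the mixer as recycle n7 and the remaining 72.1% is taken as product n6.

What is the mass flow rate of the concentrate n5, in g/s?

963.9 g/s

Overall dissolved solids balance (none leaves overhead): dissolved solids in fresh feed = dissolved solids in product, i.e. 1900×0.278 = (1−0.279)·n5·0.760.
n5 = 528.2/(0.760×0.721) = 963.94 g/s.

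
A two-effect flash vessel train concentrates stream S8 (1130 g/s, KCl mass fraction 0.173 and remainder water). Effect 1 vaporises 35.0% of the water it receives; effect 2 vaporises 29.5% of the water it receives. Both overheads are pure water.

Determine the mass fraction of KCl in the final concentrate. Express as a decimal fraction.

0.313

water in feed = 1130×0.827 = 934.51 g/s.
After stage 1: water left = (1−0.350)×934.51 = 607.43; stream total = 802.92 g/s.
After stage 2: water left = (1−0.295)×607.43 = 428.24; final concentrate = 623.73 g/s.
KCl fraction = 195.49/623.73 = 0.313.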